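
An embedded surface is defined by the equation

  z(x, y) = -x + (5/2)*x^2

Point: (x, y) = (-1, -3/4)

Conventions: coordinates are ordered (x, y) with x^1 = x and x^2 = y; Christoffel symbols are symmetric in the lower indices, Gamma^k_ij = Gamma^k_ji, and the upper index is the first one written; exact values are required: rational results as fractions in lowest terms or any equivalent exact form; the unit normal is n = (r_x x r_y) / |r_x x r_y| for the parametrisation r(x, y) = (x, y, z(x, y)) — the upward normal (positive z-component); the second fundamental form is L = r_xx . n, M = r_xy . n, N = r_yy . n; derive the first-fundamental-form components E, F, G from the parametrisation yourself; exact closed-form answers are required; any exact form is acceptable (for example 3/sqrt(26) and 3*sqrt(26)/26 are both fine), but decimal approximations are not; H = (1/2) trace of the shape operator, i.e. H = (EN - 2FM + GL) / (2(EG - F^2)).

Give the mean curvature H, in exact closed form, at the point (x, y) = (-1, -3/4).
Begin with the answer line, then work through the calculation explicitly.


Answer: H = 5*sqrt(37)/2738

z_x = -6, z_y = 0, z_xx = 5, z_xy = 0, z_yy = 0
E = 37, F = 0, G = 1; answer radicand W^2 = 37
unnormalised second-form numerators: l = 5, m = 0, n = 0; L = l/sqrt(37), and similarly M = m/sqrt(W^2), N = n/sqrt(W^2)
H = (E*n - 2*F*m + G*l) / (2*(EG - F^2)*sqrt(W^2)); E*n - 2*F*m + G*l = 5, EG - F^2 = 37, so H = (5/74)/sqrt(37)


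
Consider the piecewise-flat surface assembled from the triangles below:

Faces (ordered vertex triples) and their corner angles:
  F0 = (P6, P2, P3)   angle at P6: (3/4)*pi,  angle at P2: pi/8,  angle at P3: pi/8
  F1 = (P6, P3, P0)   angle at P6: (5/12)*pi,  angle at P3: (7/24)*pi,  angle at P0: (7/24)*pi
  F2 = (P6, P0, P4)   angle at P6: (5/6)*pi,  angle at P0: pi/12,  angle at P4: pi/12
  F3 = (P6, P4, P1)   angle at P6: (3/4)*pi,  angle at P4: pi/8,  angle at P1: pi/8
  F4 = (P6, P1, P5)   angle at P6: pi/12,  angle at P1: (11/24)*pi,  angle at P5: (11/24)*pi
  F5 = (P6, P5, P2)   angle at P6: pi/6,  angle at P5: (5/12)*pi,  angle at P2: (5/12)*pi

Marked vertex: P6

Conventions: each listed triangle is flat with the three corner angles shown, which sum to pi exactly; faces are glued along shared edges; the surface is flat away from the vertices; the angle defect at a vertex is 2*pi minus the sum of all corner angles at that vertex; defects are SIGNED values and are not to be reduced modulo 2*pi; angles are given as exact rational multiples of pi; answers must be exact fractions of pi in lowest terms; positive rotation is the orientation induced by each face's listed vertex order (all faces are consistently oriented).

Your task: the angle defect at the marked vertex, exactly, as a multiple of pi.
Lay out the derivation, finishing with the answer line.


Sum of corner angles at P6: 3*pi
defect = 2*pi - 3*pi

Answer: defect(P6) = -pi


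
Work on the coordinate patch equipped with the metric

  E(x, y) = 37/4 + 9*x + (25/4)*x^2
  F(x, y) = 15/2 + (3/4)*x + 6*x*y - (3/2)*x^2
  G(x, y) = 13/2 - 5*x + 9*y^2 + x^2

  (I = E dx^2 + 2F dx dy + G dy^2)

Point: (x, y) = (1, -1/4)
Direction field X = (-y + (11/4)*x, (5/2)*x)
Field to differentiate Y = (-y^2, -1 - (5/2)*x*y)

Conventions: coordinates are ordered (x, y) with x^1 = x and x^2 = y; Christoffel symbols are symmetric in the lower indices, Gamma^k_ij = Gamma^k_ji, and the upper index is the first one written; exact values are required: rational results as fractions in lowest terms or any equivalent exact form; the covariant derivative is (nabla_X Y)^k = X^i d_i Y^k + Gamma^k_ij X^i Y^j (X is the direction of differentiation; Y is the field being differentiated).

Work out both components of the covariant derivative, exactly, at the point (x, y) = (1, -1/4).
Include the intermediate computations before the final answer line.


E = 49/2, F = 21/4, G = 49/16 at the point
E_x = 43/2, E_y = 0, F_x = -15/4, F_y = 6, G_x = -3, G_y = -9/2
EG - F^2 = 1519/32;  g^inv = (32/1519) * [[49/16, -21/4], [-21/4, 49/2]]
first-kind symbols [ij,l] = (1/2)(d_i g_jl + d_j g_il - d_l g_ij): [xx,x] = E_x/2 = 43/4, [xx,y] = F_x - E_y/2 = -15/4, [xy,x] = E_y/2 = 0, [xy,y] = G_x/2 = -3/2, [yy,x] = F_y - G_x/2 = 15/2, [yy,y] = G_y/2 = -9/4
Gamma^x_ij = (G*[ij,x] - F*[ij,y])/(EG - F^2), Gamma^y_ij = (E*[ij,y] - F*[ij,x])/(EG - F^2)
Gamma_xxx = 481/434, Gamma_xxy = 36/217, Gamma_xyy = 159/217, Gamma_yxx = -678/217, Gamma_yxy = -24/31, Gamma_yyy = -432/217
X = (3, 5/2), Y = (-1/16, -3/8) at the point

Answer: (nabla_X Y)^x = 991/6944, (nabla_X Y)^y = -202/217


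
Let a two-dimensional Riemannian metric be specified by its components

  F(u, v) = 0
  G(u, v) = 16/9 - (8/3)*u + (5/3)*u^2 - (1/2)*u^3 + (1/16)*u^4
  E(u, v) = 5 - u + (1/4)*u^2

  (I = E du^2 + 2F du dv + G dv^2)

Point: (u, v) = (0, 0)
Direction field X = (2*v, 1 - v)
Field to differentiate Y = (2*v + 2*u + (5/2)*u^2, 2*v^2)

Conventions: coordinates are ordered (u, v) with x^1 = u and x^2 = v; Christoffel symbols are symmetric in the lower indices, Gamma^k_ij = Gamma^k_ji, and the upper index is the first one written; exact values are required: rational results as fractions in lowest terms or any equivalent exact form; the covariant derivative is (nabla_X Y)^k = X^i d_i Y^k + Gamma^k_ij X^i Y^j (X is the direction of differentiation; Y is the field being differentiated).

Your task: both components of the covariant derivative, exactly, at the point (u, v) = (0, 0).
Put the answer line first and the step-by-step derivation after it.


Answer: (nabla_X Y)^u = 2, (nabla_X Y)^v = 0

E = 5, F = 0, G = 16/9 at the point
E_u = -1, E_v = 0, F_u = 0, F_v = 0, G_u = -8/3, G_v = 0
EG - F^2 = 80/9;  g^inv = (9/80) * [[16/9, 0], [0, 5]]
first-kind symbols [ij,l] = (1/2)(d_i g_jl + d_j g_il - d_l g_ij): [uu,u] = E_u/2 = -1/2, [uu,v] = F_u - E_v/2 = 0, [uv,u] = E_v/2 = 0, [uv,v] = G_u/2 = -4/3, [vv,u] = F_v - G_u/2 = 4/3, [vv,v] = G_v/2 = 0
Gamma^u_ij = (G*[ij,u] - F*[ij,v])/(EG - F^2), Gamma^v_ij = (E*[ij,v] - F*[ij,u])/(EG - F^2)
Gamma_uuu = -1/10, Gamma_uuv = 0, Gamma_uvv = 4/15, Gamma_vuu = 0, Gamma_vuv = -3/4, Gamma_vvv = 0
X = (0, 1), Y = (0, 0) at the point


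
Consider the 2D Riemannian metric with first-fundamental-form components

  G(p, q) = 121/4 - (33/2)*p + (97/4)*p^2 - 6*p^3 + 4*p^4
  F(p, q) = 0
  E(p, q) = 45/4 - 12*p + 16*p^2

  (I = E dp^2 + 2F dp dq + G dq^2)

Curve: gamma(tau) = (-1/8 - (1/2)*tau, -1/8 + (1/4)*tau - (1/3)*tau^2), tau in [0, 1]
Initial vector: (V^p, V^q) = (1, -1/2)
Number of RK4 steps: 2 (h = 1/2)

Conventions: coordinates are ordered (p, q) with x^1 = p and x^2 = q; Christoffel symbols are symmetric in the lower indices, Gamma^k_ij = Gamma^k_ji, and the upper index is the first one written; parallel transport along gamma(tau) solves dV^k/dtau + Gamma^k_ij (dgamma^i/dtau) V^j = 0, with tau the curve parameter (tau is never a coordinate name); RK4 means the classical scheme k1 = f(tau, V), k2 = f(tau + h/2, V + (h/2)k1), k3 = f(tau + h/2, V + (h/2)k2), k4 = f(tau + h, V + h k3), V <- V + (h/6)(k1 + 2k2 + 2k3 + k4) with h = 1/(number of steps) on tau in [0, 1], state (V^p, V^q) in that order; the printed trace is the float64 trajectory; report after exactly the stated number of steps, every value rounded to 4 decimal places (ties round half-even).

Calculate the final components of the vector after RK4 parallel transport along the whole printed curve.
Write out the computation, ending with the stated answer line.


gamma'(tau) = (-1/2, 1/4 - (2/3)*tau); f(tau, V)^k = -Gamma^k_ij(gamma(tau)) gamma'^i(tau) V^j; h = 1/2; intermediate values shown to 6 dp
curve data and Christoffel symbols at the stage parameters:
  tau = 0.000000: gamma = (-0.125000, -0.125000), gamma' = (-0.500000, 0.250000); Gamma_ppp = -0.615385, Gamma_ppq = 0.000000, Gamma_pqq = 0.879808, Gamma_qpp = 0.000000, Gamma_qpq = -0.349727, Gamma_qqq = 0.000000
  tau = 0.250000: gamma = (-0.250000, -0.083333), gamma' = (-0.500000, 0.083333); Gamma_ppp = -0.655738, Gamma_ppq = 0.000000, Gamma_pqq = 0.983607, Gamma_qpp = 0.000000, Gamma_qpq = -0.416667, Gamma_qqq = 0.000000
  tau = 0.500000: gamma = (-0.375000, -0.083333), gamma' = (-0.500000, -0.083333); Gamma_ppp = -0.666667, Gamma_ppq = 0.000000, Gamma_pqq = 1.057292, Gamma_qpp = 0.000000, Gamma_qpq = -0.472906, Gamma_qqq = 0.000000
  tau = 0.750000: gamma = (-0.500000, -0.125000), gamma' = (-0.500000, -0.250000); Gamma_ppp = -0.658824, Gamma_ppq = 0.000000, Gamma_pqq = 1.111765, Gamma_qpp = 0.000000, Gamma_qpq = -0.518519, Gamma_qqq = 0.000000
  tau = 1.000000: gamma = (-0.625000, -0.208333), gamma' = (-0.500000, -0.416667); Gamma_ppp = -0.640000, Gamma_ppq = 0.000000, Gamma_pqq = 1.155000, Gamma_qpp = 0.000000, Gamma_qpq = -0.554113, Gamma_qqq = 0.000000
step 0: V^p = 1.0000, V^q = -0.5000
step 1: k1 = (-0.197716, 0.174863), k2 = (-0.274262, 0.128065), k3 = (-0.267029, 0.129838), k4 = (-0.327162, 0.068729); V <- V + (h/6)(k1 + 2k2 + 2k3 + k4): V^p = 0.8660, V^q = -0.4367
step 2: k1 = (-0.327160, 0.069133), k2 = (-0.374921, 0.007079), k3 = (-0.375299, 0.012649), k4 = (-0.424213, -0.037385); V <- V + (h/6)(k1 + 2k2 + 2k3 + k4): V^p = 0.6784, V^q = -0.4308

Answer: V^p = 0.6784, V^q = -0.4308


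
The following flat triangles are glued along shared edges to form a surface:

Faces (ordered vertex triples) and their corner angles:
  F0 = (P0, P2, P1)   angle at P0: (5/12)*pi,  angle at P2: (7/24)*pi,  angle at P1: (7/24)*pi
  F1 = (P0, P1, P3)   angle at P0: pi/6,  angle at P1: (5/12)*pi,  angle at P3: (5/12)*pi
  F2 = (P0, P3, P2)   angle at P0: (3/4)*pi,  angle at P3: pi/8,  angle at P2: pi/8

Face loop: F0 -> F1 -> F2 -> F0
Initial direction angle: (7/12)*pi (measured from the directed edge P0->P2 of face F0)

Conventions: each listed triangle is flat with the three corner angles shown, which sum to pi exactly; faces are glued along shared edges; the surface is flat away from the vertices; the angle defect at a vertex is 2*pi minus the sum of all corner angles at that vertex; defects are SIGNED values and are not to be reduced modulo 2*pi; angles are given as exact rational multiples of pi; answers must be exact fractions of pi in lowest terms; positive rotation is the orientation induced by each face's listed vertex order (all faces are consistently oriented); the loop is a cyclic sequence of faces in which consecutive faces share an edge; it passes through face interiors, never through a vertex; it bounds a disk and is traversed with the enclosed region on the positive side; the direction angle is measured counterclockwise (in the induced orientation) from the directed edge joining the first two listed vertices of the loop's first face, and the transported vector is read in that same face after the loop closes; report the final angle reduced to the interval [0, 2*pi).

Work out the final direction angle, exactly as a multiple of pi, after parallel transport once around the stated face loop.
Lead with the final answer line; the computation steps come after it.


Answer: final direction angle = (5/4)*pi

enclosed vertex P0: corner angles sum to (4/3)*pi, defect = 2*pi - (4/3)*pi = (2/3)*pi
by Gauss-Bonnet the loop rotates the vector by the enclosed defect sum (positive orientation, mod 2*pi)
final angle = (7/12)*pi + (2/3)*pi = (5/4)*pi (mod 2*pi)


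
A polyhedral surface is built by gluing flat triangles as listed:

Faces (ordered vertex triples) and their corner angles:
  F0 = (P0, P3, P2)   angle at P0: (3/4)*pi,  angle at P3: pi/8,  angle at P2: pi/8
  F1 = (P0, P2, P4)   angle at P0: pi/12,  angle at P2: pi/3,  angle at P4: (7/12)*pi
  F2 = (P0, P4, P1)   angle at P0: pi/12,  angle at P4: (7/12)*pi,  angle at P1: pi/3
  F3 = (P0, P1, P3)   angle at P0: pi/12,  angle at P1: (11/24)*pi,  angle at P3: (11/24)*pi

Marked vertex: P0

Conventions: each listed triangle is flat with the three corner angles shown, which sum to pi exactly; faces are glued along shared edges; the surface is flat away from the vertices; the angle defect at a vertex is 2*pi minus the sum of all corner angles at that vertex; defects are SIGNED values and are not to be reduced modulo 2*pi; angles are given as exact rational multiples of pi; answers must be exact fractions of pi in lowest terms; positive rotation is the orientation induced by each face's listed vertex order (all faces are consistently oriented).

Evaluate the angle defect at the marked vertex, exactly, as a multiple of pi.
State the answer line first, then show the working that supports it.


Answer: defect(P0) = pi

Sum of corner angles at P0: pi
defect = 2*pi - pi


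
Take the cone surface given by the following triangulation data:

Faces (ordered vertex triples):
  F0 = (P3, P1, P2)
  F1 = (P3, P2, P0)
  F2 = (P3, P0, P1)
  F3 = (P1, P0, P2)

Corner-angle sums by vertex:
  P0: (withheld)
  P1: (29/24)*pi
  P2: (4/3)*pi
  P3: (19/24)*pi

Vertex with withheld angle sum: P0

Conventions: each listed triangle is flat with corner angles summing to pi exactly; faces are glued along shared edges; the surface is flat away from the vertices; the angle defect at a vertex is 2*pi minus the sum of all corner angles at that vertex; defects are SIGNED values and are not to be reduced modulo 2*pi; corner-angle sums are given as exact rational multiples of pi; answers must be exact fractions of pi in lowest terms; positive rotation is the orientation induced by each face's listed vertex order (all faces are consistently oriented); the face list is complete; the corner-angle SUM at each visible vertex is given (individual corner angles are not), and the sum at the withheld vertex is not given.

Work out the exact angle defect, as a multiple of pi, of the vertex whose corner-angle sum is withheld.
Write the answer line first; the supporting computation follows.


Answer: defect(P0) = (4/3)*pi

V = 4, E = 6, F = 4; chi = V - E + F = 2
Gauss-Bonnet: total defect = 2*pi*chi = 4*pi; visible defects sum to (8/3)*pi


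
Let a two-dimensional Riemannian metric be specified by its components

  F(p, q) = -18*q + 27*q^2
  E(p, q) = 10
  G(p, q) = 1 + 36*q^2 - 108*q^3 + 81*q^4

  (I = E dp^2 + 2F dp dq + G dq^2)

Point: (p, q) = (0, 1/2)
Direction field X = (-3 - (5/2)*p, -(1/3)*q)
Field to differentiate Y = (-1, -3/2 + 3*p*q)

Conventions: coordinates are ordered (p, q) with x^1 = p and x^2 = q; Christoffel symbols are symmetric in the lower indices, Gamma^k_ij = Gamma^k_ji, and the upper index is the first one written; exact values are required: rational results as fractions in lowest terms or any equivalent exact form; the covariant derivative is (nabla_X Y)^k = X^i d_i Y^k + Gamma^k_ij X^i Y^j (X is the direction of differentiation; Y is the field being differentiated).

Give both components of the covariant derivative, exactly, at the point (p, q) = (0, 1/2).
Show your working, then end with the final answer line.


E = 10, F = -9/4, G = 25/16 at the point
E_p = 0, E_q = 0, F_p = 0, F_q = 9, G_p = 0, G_q = -9/2
EG - F^2 = 169/16;  g^inv = (16/169) * [[25/16, 9/4], [9/4, 10]]
first-kind symbols [ij,l] = (1/2)(d_i g_jl + d_j g_il - d_l g_ij): [pp,p] = E_p/2 = 0, [pp,q] = F_p - E_q/2 = 0, [pq,p] = E_q/2 = 0, [pq,q] = G_p/2 = 0, [qq,p] = F_q - G_p/2 = 9, [qq,q] = G_q/2 = -9/4
Gamma^p_ij = (G*[ij,p] - F*[ij,q])/(EG - F^2), Gamma^q_ij = (E*[ij,q] - F*[ij,p])/(EG - F^2)
Gamma_ppp = 0, Gamma_ppq = 0, Gamma_pqq = 144/169, Gamma_qpp = 0, Gamma_qpq = 0, Gamma_qqq = -36/169
X = (-3, -1/6), Y = (-1, -3/2) at the point

Answer: (nabla_X Y)^p = 36/169, (nabla_X Y)^q = -1539/338


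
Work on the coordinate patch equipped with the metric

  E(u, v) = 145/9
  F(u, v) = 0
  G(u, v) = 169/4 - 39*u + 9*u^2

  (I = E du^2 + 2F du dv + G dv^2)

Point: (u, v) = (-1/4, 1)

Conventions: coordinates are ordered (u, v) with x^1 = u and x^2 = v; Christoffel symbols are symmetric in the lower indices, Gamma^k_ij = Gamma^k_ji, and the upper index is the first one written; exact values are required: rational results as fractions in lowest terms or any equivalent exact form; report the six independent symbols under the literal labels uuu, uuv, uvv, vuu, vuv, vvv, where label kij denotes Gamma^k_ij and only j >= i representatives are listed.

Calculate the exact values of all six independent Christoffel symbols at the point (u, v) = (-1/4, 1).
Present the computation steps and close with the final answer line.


E = 145/9, F = 0, G = 841/16 at the point
E_u = 0, E_v = 0, F_u = 0, F_v = 0, G_u = -87/2, G_v = 0
EG - F^2 = 121945/144;  g^inv = (144/121945) * [[841/16, 0], [0, 145/9]]
first-kind symbols [ij,l] = (1/2)(d_i g_jl + d_j g_il - d_l g_ij): [uu,u] = E_u/2 = 0, [uu,v] = F_u - E_v/2 = 0, [uv,u] = E_v/2 = 0, [uv,v] = G_u/2 = -87/4, [vv,u] = F_v - G_u/2 = 87/4, [vv,v] = G_v/2 = 0
Gamma^u_ij = (G*[ij,u] - F*[ij,v])/(EG - F^2), Gamma^v_ij = (E*[ij,v] - F*[ij,u])/(EG - F^2)

Answer: Gamma_uuu = 0, Gamma_uuv = 0, Gamma_uvv = 27/20, Gamma_vuu = 0, Gamma_vuv = -12/29, Gamma_vvv = 0


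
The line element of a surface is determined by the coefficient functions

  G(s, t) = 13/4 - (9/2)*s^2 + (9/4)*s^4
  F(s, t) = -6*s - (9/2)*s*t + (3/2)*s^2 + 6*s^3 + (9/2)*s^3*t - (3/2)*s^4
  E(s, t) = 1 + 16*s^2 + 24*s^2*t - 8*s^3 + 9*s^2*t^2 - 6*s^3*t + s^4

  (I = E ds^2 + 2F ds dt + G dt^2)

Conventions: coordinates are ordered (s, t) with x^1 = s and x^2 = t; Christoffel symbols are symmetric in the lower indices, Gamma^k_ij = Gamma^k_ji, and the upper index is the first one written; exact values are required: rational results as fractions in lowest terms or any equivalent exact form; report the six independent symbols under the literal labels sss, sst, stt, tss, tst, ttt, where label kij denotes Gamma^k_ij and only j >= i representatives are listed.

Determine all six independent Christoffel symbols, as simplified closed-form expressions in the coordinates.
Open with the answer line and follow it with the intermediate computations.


Answer: Gamma_sss = (8*s^3 - 36*s^2*t - 48*s^2 + 36*s*t^2 + 96*s*t + 64*s)/(13*s^4 - 24*s^3*t - 32*s^3 + 36*s^2*t^2 + 96*s^2*t + 46*s^2 + 13), Gamma_sst = (-12*s^3 + 36*s^2*t + 48*s^2)/(13*s^4 - 24*s^3*t - 32*s^3 + 36*s^2*t^2 + 96*s^2*t + 46*s^2 + 13), Gamma_stt = 0, Gamma_tss = (-12*s^3 + 18*s^2*t + 24*s^2 + 12*s - 18*t - 24)/(13*s^4 - 24*s^3*t - 32*s^3 + 36*s^2*t^2 + 96*s^2*t + 46*s^2 + 13), Gamma_tst = (18*s^3 - 18*s)/(13*s^4 - 24*s^3*t - 32*s^3 + 36*s^2*t^2 + 96*s^2*t + 46*s^2 + 13), Gamma_ttt = 0

E = 1 + 16*s^2 + 24*s^2*t - 8*s^3 + 9*s^2*t^2 - 6*s^3*t + s^4; F = -6*s - (9/2)*s*t + (3/2)*s^2 + 6*s^3 + (9/2)*s^3*t - (3/2)*s^4; G = 13/4 - (9/2)*s^2 + (9/4)*s^4
Gamma^k_ij = (1/2) g^{kl} (d_i g_jl + d_j g_il - d_l g_ij), with g^inv = (1/(EG-F^2)) [[G, -F], [-F, E]]
first partials: E_s = 32*s + 48*s*t - 24*s^2 + 18*s*t^2 - 18*s^2*t + 4*s^3, E_t = 24*s^2 + 18*s^2*t - 6*s^3, F_s = -6 - (9/2)*t + 3*s + 18*s^2 + (27/2)*s^2*t - 6*s^3, F_t = -(9/2)*s + (9/2)*s^3, G_s = -9*s + 9*s^3, G_t = 0
D = EG - F^2 = 13/4 + (23/2)*s^2 + 24*s^2*t - 8*s^3 + 9*s^2*t^2 - 6*s^3*t + (13/4)*s^4
expanded: Gamma^s_ss = (G E_s - 2F F_s + F E_t)/(2D), Gamma^s_st = (G E_t - F G_s)/(2D), Gamma^s_tt = (2G F_t - G G_s - F G_t)/(2D), Gamma^t_ss = (2E F_s - E E_t - F E_s)/(2D), Gamma^t_st = (E G_s - F E_t)/(2D), Gamma^t_tt = (E G_t - 2F F_t + F G_s)/(2D); substitute and cancel common factors


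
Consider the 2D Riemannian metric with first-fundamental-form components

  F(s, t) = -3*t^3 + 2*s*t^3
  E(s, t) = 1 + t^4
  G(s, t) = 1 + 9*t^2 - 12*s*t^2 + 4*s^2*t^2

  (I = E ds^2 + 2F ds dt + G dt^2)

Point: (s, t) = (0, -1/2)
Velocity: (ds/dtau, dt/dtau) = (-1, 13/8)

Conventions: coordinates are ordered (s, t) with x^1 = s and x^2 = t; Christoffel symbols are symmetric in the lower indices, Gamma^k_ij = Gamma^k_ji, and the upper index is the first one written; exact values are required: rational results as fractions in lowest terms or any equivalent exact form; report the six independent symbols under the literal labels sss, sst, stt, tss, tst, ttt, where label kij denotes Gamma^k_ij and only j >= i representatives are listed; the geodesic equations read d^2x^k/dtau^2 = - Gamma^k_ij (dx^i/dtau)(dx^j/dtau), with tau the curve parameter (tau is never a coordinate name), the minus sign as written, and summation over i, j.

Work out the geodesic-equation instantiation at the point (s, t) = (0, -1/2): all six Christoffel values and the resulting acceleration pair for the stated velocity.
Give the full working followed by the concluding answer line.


E = 17/16, F = 3/8, G = 13/4 at the point
E_s = 0, E_t = -1/2, F_s = -1/4, F_t = -9/4, G_s = -3, G_t = -9
EG - F^2 = 53/16;  g^inv = (16/53) * [[13/4, -3/8], [-3/8, 17/16]]
first-kind symbols [ij,l] = (1/2)(d_i g_jl + d_j g_il - d_l g_ij): [ss,s] = E_s/2 = 0, [ss,t] = F_s - E_t/2 = 0, [st,s] = E_t/2 = -1/4, [st,t] = G_s/2 = -3/2, [tt,s] = F_t - G_s/2 = -3/4, [tt,t] = G_t/2 = -9/2
Gamma^s_ij = (G*[ij,s] - F*[ij,t])/(EG - F^2), Gamma^t_ij = (E*[ij,t] - F*[ij,s])/(EG - F^2)
Gamma_sss = 0, Gamma_sst = -4/53, Gamma_stt = -12/53, Gamma_tss = 0, Gamma_tst = -24/53, Gamma_ttt = -72/53
d^2s/dtau^2 = -(Gamma_sss*(-1)^2 + 2*Gamma_sst*(-1)*(13/8) + Gamma_stt*(13/8)^2) = 299/848
d^2t/dtau^2 = -(Gamma_tss*(-1)^2 + 2*Gamma_tst*(-1)*(13/8) + Gamma_ttt*(13/8)^2) = 897/424

Answer: Gamma_sss = 0, Gamma_sst = -4/53, Gamma_stt = -12/53, Gamma_tss = 0, Gamma_tst = -24/53, Gamma_ttt = -72/53; accelerations (d^2s/dtau^2, d^2t/dtau^2) = (299/848, 897/424)


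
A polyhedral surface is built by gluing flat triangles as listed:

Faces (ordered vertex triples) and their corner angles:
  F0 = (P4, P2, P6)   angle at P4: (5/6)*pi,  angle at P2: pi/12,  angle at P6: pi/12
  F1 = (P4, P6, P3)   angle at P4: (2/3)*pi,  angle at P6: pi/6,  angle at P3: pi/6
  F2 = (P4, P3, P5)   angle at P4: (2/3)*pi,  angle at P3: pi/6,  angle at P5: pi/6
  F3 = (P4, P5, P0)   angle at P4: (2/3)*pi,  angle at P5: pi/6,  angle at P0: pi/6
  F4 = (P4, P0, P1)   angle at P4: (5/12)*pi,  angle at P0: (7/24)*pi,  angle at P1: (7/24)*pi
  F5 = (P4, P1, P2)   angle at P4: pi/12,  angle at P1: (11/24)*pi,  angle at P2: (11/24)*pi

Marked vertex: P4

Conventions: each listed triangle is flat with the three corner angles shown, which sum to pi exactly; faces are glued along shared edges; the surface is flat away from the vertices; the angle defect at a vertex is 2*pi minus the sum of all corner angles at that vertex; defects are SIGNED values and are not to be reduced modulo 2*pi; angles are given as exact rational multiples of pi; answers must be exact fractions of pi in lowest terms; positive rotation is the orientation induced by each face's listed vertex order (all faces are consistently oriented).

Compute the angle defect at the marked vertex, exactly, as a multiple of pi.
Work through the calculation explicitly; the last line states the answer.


Sum of corner angles at P4: (10/3)*pi
defect = 2*pi - (10/3)*pi

Answer: defect(P4) = (-4/3)*pi


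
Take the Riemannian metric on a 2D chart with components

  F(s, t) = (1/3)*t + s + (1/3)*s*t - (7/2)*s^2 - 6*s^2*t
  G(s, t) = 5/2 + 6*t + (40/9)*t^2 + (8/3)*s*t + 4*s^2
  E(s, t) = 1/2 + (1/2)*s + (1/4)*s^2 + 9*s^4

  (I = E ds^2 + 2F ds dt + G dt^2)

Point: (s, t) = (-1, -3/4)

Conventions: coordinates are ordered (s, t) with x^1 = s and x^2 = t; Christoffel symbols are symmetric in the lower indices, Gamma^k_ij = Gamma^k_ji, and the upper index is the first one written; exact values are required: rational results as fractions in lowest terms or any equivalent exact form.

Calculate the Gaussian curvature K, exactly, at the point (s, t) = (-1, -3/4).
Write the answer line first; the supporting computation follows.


Answer: K = 114436/694083

E = 37/4, F = 0, G = 13/2, EG - F^2 = 481/8 at the point
E_s = -36, E_t = 0, F_s = -5/4, F_t = -6, G_s = -10, G_t = -10/3
E_tt = 0, F_st = 37/3, G_ss = 8
The intrinsic route: Brioschi's K = (det M1 - det M2)/(EG - F^2)^2.
M1 = [[-E_tt/2 + F_st - G_ss/2, E_s/2, F_s - E_t/2], [F_t - G_s/2, E, F], [G_t/2, F, G]] = [[25/3, -18, -5/4], [-1, 37/4, 0], [-5/3, 0, 13/2]]; det M1 = 17509/48
M2 = [[0, E_t/2, G_s/2], [E_t/2, E, F], [G_s/2, F, G]] = [[0, 0, -5], [0, 37/4, 0], [-5, 0, 13/2]]; det M2 = -925/4
det M1 - det M2 = 28609/48; K = 28609/48 / (481/8)^2 = 114436/694083


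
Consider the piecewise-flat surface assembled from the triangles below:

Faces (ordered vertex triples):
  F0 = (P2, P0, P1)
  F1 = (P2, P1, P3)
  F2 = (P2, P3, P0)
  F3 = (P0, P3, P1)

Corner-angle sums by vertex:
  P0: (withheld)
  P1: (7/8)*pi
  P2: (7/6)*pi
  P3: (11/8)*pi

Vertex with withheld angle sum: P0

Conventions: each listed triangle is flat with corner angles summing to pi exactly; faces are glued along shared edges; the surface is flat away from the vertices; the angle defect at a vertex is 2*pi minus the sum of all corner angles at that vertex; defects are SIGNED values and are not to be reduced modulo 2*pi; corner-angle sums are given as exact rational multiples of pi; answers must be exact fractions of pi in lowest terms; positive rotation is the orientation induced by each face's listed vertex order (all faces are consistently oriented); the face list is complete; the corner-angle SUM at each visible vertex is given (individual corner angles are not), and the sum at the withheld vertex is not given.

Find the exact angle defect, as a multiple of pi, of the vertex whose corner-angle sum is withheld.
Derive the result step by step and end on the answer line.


V = 4, E = 6, F = 4; chi = V - E + F = 2
Gauss-Bonnet: total defect = 2*pi*chi = 4*pi; visible defects sum to (31/12)*pi

Answer: defect(P0) = (17/12)*pi


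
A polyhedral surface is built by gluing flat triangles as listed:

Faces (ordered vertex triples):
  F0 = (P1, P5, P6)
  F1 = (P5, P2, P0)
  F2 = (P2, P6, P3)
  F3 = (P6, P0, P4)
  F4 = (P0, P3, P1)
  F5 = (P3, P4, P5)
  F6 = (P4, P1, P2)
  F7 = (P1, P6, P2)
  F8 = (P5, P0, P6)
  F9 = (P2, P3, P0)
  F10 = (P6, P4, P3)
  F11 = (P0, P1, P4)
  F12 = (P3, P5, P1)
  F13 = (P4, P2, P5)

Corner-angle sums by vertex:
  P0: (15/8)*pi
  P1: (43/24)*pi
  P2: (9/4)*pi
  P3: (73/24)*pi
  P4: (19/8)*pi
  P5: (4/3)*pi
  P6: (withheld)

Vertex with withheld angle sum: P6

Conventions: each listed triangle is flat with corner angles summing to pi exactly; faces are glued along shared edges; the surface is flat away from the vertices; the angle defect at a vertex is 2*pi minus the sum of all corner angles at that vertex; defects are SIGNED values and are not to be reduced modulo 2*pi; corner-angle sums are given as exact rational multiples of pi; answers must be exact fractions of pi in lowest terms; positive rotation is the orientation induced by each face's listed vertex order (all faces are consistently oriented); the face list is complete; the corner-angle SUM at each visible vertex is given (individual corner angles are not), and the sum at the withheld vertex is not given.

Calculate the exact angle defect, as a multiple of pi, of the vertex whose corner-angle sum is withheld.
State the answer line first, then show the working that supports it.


Answer: defect(P6) = (2/3)*pi

V = 7, E = 21, F = 14; chi = V - E + F = 0
Gauss-Bonnet: total defect = 2*pi*chi = 0; visible defects sum to (-2/3)*pi


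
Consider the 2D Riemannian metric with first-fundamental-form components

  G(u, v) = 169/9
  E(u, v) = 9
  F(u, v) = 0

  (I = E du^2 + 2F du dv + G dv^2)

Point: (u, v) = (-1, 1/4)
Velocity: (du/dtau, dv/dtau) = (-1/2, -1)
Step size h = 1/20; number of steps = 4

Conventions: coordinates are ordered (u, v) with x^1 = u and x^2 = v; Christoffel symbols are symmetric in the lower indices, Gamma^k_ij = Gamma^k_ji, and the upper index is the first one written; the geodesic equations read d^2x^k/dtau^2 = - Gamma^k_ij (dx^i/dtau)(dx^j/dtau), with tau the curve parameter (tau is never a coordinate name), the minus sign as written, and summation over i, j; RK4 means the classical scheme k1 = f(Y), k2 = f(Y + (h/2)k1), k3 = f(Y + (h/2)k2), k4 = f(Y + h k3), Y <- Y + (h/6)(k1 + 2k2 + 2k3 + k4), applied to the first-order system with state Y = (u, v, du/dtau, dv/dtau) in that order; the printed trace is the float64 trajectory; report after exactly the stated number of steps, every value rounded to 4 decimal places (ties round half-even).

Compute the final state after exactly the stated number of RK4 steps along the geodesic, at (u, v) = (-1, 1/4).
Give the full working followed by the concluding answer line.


f(Y) = (du/dtau, dv/dtau, -Gamma^u_ij Y'^i Y'^j, -Gamma^v_ij Y'^i Y'^j) with the Gammas evaluated at the stage position; h = 0.050000; intermediate values shown to 6 dp
step 0: u = -1.0000, v = 0.2500, du/dtau = -0.5000, dv/dtau = -1.0000
step 1:
  k1: at (u, v) = (-1.000000, 0.250000), (du/dtau, dv/dtau) = (-0.500000, -1.000000); Gamma_uuu = 0.000000, Gamma_uuv = 0.000000, Gamma_uvv = 0.000000, Gamma_vuu = 0.000000, Gamma_vuv = 0.000000, Gamma_vvv = 0.000000; k1 = (-0.500000, -1.000000, 0.000000, 0.000000)
  k2: at (u, v) = (-1.012500, 0.225000), (du/dtau, dv/dtau) = (-0.500000, -1.000000); Gamma_uuu = 0.000000, Gamma_uuv = 0.000000, Gamma_uvv = 0.000000, Gamma_vuu = 0.000000, Gamma_vuv = 0.000000, Gamma_vvv = 0.000000; k2 = (-0.500000, -1.000000, 0.000000, 0.000000)
  k3: at (u, v) = (-1.012500, 0.225000), (du/dtau, dv/dtau) = (-0.500000, -1.000000); Gamma_uuu = 0.000000, Gamma_uuv = 0.000000, Gamma_uvv = 0.000000, Gamma_vuu = 0.000000, Gamma_vuv = 0.000000, Gamma_vvv = 0.000000; k3 = (-0.500000, -1.000000, 0.000000, 0.000000)
  k4: at (u, v) = (-1.025000, 0.200000), (du/dtau, dv/dtau) = (-0.500000, -1.000000); Gamma_uuu = 0.000000, Gamma_uuv = 0.000000, Gamma_uvv = 0.000000, Gamma_vuu = 0.000000, Gamma_vuv = 0.000000, Gamma_vvv = 0.000000; k4 = (-0.500000, -1.000000, 0.000000, 0.000000)
  Y <- Y + (h/6)(k1 + 2k2 + 2k3 + k4): u = -1.0250, v = 0.2000, du/dtau = -0.5000, dv/dtau = -1.0000
step 2:
  k1: at (u, v) = (-1.025000, 0.200000), (du/dtau, dv/dtau) = (-0.500000, -1.000000); Gamma_uuu = 0.000000, Gamma_uuv = 0.000000, Gamma_uvv = 0.000000, Gamma_vuu = 0.000000, Gamma_vuv = 0.000000, Gamma_vvv = 0.000000; k1 = (-0.500000, -1.000000, 0.000000, 0.000000)
  k2: at (u, v) = (-1.037500, 0.175000), (du/dtau, dv/dtau) = (-0.500000, -1.000000); Gamma_uuu = 0.000000, Gamma_uuv = 0.000000, Gamma_uvv = 0.000000, Gamma_vuu = 0.000000, Gamma_vuv = 0.000000, Gamma_vvv = 0.000000; k2 = (-0.500000, -1.000000, 0.000000, 0.000000)
  k3: at (u, v) = (-1.037500, 0.175000), (du/dtau, dv/dtau) = (-0.500000, -1.000000); Gamma_uuu = 0.000000, Gamma_uuv = 0.000000, Gamma_uvv = 0.000000, Gamma_vuu = 0.000000, Gamma_vuv = 0.000000, Gamma_vvv = 0.000000; k3 = (-0.500000, -1.000000, 0.000000, 0.000000)
  k4: at (u, v) = (-1.050000, 0.150000), (du/dtau, dv/dtau) = (-0.500000, -1.000000); Gamma_uuu = 0.000000, Gamma_uuv = 0.000000, Gamma_uvv = 0.000000, Gamma_vuu = 0.000000, Gamma_vuv = 0.000000, Gamma_vvv = 0.000000; k4 = (-0.500000, -1.000000, 0.000000, 0.000000)
  Y <- Y + (h/6)(k1 + 2k2 + 2k3 + k4): u = -1.0500, v = 0.1500, du/dtau = -0.5000, dv/dtau = -1.0000
step 3:
  k1: at (u, v) = (-1.050000, 0.150000), (du/dtau, dv/dtau) = (-0.500000, -1.000000); Gamma_uuu = 0.000000, Gamma_uuv = 0.000000, Gamma_uvv = 0.000000, Gamma_vuu = 0.000000, Gamma_vuv = 0.000000, Gamma_vvv = 0.000000; k1 = (-0.500000, -1.000000, 0.000000, 0.000000)
  k2: at (u, v) = (-1.062500, 0.125000), (du/dtau, dv/dtau) = (-0.500000, -1.000000); Gamma_uuu = 0.000000, Gamma_uuv = 0.000000, Gamma_uvv = 0.000000, Gamma_vuu = 0.000000, Gamma_vuv = 0.000000, Gamma_vvv = 0.000000; k2 = (-0.500000, -1.000000, 0.000000, 0.000000)
  k3: at (u, v) = (-1.062500, 0.125000), (du/dtau, dv/dtau) = (-0.500000, -1.000000); Gamma_uuu = 0.000000, Gamma_uuv = 0.000000, Gamma_uvv = 0.000000, Gamma_vuu = 0.000000, Gamma_vuv = 0.000000, Gamma_vvv = 0.000000; k3 = (-0.500000, -1.000000, 0.000000, 0.000000)
  k4: at (u, v) = (-1.075000, 0.100000), (du/dtau, dv/dtau) = (-0.500000, -1.000000); Gamma_uuu = 0.000000, Gamma_uuv = 0.000000, Gamma_uvv = 0.000000, Gamma_vuu = 0.000000, Gamma_vuv = 0.000000, Gamma_vvv = 0.000000; k4 = (-0.500000, -1.000000, 0.000000, 0.000000)
  Y <- Y + (h/6)(k1 + 2k2 + 2k3 + k4): u = -1.0750, v = 0.1000, du/dtau = -0.5000, dv/dtau = -1.0000
step 4:
  k1: at (u, v) = (-1.075000, 0.100000), (du/dtau, dv/dtau) = (-0.500000, -1.000000); Gamma_uuu = 0.000000, Gamma_uuv = 0.000000, Gamma_uvv = 0.000000, Gamma_vuu = 0.000000, Gamma_vuv = 0.000000, Gamma_vvv = 0.000000; k1 = (-0.500000, -1.000000, 0.000000, 0.000000)
  k2: at (u, v) = (-1.087500, 0.075000), (du/dtau, dv/dtau) = (-0.500000, -1.000000); Gamma_uuu = 0.000000, Gamma_uuv = 0.000000, Gamma_uvv = 0.000000, Gamma_vuu = 0.000000, Gamma_vuv = 0.000000, Gamma_vvv = 0.000000; k2 = (-0.500000, -1.000000, 0.000000, 0.000000)
  k3: at (u, v) = (-1.087500, 0.075000), (du/dtau, dv/dtau) = (-0.500000, -1.000000); Gamma_uuu = 0.000000, Gamma_uuv = 0.000000, Gamma_uvv = 0.000000, Gamma_vuu = 0.000000, Gamma_vuv = 0.000000, Gamma_vvv = 0.000000; k3 = (-0.500000, -1.000000, 0.000000, 0.000000)
  k4: at (u, v) = (-1.100000, 0.050000), (du/dtau, dv/dtau) = (-0.500000, -1.000000); Gamma_uuu = 0.000000, Gamma_uuv = 0.000000, Gamma_uvv = 0.000000, Gamma_vuu = 0.000000, Gamma_vuv = 0.000000, Gamma_vvv = 0.000000; k4 = (-0.500000, -1.000000, 0.000000, 0.000000)
  Y <- Y + (h/6)(k1 + 2k2 + 2k3 + k4): u = -1.1000, v = 0.0500, du/dtau = -0.5000, dv/dtau = -1.0000

Answer: u = -1.1000, v = 0.0500, du/dtau = -0.5000, dv/dtau = -1.0000


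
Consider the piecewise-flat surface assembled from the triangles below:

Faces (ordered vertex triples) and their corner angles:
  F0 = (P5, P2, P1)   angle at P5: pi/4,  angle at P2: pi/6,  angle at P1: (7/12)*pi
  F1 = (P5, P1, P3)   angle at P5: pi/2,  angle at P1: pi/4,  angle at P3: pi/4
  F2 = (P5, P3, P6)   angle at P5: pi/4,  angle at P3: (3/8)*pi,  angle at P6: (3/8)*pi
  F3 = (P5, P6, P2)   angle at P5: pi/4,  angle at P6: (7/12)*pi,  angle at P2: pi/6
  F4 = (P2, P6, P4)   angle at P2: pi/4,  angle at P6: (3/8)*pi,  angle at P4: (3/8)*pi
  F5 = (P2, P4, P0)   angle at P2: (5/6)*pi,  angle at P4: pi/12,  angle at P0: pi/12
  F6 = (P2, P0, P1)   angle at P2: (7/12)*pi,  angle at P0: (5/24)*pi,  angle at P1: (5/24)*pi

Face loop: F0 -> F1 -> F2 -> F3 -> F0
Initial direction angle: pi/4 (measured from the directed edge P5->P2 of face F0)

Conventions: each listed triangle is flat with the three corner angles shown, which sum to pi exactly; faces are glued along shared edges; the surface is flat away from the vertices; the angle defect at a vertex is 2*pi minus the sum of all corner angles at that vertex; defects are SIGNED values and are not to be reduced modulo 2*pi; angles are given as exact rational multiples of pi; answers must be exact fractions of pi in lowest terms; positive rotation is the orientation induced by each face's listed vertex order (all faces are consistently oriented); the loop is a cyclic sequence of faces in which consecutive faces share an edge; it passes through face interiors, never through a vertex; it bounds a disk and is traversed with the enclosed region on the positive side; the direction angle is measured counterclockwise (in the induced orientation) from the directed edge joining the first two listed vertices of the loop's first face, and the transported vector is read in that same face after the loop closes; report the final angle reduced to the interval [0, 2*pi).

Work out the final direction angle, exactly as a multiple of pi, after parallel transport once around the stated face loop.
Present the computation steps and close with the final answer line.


enclosed vertex P5: corner angles sum to (5/4)*pi, defect = 2*pi - (5/4)*pi = (3/4)*pi
transport around the loop rotates by the sum of enclosed defects; add to the initial angle mod 2*pi
final angle = pi/4 + (3/4)*pi = pi (mod 2*pi)

Answer: final direction angle = pi


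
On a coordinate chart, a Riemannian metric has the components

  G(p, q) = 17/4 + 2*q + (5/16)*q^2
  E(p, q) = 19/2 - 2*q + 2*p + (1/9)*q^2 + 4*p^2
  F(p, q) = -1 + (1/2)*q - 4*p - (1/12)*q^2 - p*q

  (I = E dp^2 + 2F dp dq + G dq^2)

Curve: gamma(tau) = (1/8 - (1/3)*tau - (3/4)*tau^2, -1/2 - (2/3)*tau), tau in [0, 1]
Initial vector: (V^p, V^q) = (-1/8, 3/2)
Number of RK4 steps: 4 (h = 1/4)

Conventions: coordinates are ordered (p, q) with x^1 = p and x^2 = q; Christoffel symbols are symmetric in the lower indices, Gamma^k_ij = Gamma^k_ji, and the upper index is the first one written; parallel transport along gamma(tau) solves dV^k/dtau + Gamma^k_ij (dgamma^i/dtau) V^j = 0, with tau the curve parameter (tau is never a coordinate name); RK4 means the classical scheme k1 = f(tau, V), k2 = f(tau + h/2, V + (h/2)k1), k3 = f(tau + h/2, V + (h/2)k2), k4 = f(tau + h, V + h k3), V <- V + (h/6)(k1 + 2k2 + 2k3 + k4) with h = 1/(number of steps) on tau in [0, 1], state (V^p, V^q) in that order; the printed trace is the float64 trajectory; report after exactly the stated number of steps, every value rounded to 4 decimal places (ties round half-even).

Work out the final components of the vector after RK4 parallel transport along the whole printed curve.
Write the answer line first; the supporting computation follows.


Answer: V^p = -0.1742, V^q = 1.9118

gamma'(tau) = (-1/3 - (3/2)*tau, -2/3); f(tau, V)^k = -Gamma^k_ij(gamma(tau)) gamma'^i(tau) V^j; h = 1/4; intermediate values shown to 6 dp
curve data and Christoffel symbols at the stage parameters:
  tau = 0.000000: gamma = (0.125000, -0.500000), gamma' = (-0.333333, -0.666667); Gamma_ppp = 0.024616, Gamma_ppq = -0.105943, Gamma_pqq = 0.089471, Gamma_qpp = -0.721845, Gamma_qpq = -0.054381, Gamma_qqq = 0.299447
  tau = 0.125000: gamma = (0.071615, -0.583333), gamma' = (-0.520833, -0.666667); Gamma_ppp = 0.013142, Gamma_ppq = -0.105420, Gamma_pqq = 0.091750, Gamma_qpp = -0.730887, Gamma_qpq = -0.051714, Gamma_qqq = 0.301370
  tau = 0.250000: gamma = (-0.005208, -0.666667), gamma' = (-0.708333, -0.666667); Gamma_ppp = -0.002068, Gamma_ppq = -0.104550, Gamma_pqq = 0.094115, Gamma_qpp = -0.740309, Gamma_qpq = -0.046295, Gamma_qqq = 0.300765
  tau = 0.375000: gamma = (-0.105469, -0.750000), gamma' = (-0.895833, -0.666667); Gamma_ppp = -0.021051, Gamma_ppq = -0.103194, Gamma_pqq = 0.096480, Gamma_qpp = -0.748307, Gamma_qpq = -0.038060, Gamma_qqq = 0.297266
  tau = 0.500000: gamma = (-0.229167, -0.833333), gamma' = (-1.083333, -0.666667); Gamma_ppp = -0.043657, Gamma_ppq = -0.101210, Gamma_pqq = 0.098731, Gamma_qpp = -0.752323, Gamma_qpq = -0.027065, Gamma_qqq = 0.290506
  tau = 0.625000: gamma = (-0.376302, -0.916667), gamma' = (-1.270833, -0.666667); Gamma_ppp = -0.069476, Gamma_ppq = -0.098468, Gamma_pqq = 0.100725, Gamma_qpp = -0.749110, Gamma_qpq = -0.013528, Gamma_qqq = 0.280159
  tau = 0.750000: gamma = (-0.546875, -1.000000), gamma' = (-1.458333, -0.666667); Gamma_ppp = -0.097783, Gamma_ppq = -0.094866, Gamma_pqq = 0.102300, Gamma_qpp = -0.734941, Gamma_qpq = 0.002121, Gamma_qqq = 0.266005
  tau = 0.875000: gamma = (-0.740885, -1.083333), gamma' = (-1.645833, -0.666667); Gamma_ppp = -0.127520, Gamma_ppq = -0.090353, Gamma_pqq = 0.103280, Gamma_qpp = -0.706016, Gamma_qpq = 0.019230, Gamma_qqq = 0.247993
  tau = 1.000000: gamma = (-0.958333, -1.166667), gamma' = (-1.833333, -0.666667); Gamma_ppp = -0.157341, Gamma_ppq = -0.084944, Gamma_pqq = 0.103503, Gamma_qpp = -0.659026, Gamma_qpq = 0.036941, Gamma_qqq = 0.226300
step 0: V^p = -0.1250, V^q = 1.5000
step 1: k1 = (0.044302, 0.306865), k2 = (0.017209, 0.317236), k3 = (0.017432, 0.318867), k4 = (-0.009286, 0.331933); V <- V + (h/6)(k1 + 2k2 + 2k3 + k4): V^p = -0.1207, V^q = 1.5796
step 2: k1 = (-0.009284, 0.331925), k2 = (-0.034915, 0.350746), k3 = (-0.034701, 0.353361), k4 = (-0.058253, 0.381870); V <- V + (h/6)(k1 + 2k2 + 2k3 + k4): V^p = -0.1293, V^q = 1.6680
step 3: k1 = (-0.058264, 0.381833), k2 = (-0.078471, 0.422191), k3 = (-0.078374, 0.425474), k4 = (-0.093827, 0.479497); V <- V + (h/6)(k1 + 2k2 + 2k3 + k4): V^p = -0.1487, V^q = 1.7746
step 4: k1 = (-0.093877, 0.479326), k2 = (-0.103159, 0.545691), k3 = (-0.103508, 0.548659), k4 = (-0.105565, 0.624490); V <- V + (h/6)(k1 + 2k2 + 2k3 + k4): V^p = -0.1742, V^q = 1.9118


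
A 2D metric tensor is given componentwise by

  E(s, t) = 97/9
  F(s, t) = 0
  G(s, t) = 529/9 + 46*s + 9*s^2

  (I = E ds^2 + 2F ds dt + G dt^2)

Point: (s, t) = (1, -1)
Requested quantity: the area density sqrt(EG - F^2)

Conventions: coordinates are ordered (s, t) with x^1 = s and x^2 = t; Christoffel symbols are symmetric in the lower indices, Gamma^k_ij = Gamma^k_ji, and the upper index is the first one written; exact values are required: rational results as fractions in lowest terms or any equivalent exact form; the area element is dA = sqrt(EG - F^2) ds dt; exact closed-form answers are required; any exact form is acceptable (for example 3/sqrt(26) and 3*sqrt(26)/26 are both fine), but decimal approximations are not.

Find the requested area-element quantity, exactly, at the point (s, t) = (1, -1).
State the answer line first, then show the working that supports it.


Answer: sqrt(EG - F^2) = 32*sqrt(97)/9

E = 97/9, F = 0, G = 1024/9; EG - F^2 = 99328/81
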